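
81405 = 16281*5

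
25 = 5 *5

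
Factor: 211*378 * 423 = 2^1*3^5*7^1*47^1*211^1 =33737634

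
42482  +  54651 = 97133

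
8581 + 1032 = 9613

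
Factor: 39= 3^1*13^1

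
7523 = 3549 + 3974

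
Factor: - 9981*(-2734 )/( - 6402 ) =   -  4548009/1067 = -3^1*11^(  -  1) * 97^( - 1)*1109^1*1367^1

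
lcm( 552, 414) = 1656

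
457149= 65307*7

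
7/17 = 7/17 = 0.41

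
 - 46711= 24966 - 71677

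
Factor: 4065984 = 2^6*3^3 * 13^1*181^1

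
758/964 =379/482= 0.79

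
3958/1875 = 2 + 208/1875 = 2.11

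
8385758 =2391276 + 5994482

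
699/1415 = 699/1415 = 0.49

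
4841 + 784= 5625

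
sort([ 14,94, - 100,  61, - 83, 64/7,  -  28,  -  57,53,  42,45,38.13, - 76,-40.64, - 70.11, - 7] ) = [ - 100,  -  83, - 76, - 70.11, -57, - 40.64, - 28,  -  7,64/7,14,38.13,42  ,  45,53 , 61, 94 ] 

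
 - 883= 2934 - 3817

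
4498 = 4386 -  - 112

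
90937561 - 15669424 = 75268137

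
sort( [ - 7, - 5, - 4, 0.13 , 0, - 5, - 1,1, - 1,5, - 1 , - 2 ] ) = [ - 7, - 5 ,-5, - 4,  -  2,-1, - 1,  -  1,0,0.13 , 1,5]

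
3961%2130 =1831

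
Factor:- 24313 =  - 41^1*  593^1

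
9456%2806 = 1038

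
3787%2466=1321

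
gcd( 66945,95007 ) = 3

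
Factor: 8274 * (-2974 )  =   - 24606876=- 2^2*3^1*7^1 * 197^1*1487^1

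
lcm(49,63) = 441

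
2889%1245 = 399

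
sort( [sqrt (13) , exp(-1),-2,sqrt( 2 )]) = [ - 2,exp( - 1) , sqrt( 2),sqrt( 13)] 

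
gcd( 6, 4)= 2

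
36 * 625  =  22500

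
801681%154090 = 31231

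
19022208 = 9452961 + 9569247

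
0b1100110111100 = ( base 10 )6588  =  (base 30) 79I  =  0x19bc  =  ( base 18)1260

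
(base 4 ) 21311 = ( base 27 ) N8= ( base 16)275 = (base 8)1165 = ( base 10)629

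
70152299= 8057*8707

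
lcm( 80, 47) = 3760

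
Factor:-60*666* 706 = -2^4*3^3 * 5^1*37^1 * 353^1  =  - 28211760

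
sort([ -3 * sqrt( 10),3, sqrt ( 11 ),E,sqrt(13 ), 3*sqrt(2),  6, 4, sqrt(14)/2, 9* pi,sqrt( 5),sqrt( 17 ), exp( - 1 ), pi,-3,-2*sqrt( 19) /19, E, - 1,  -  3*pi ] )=[ - 3*sqrt (10 ), - 3*pi, - 3, - 1,  -  2*sqrt(19 )/19,exp( - 1), sqrt(14 ) /2, sqrt(5 ),E,E, 3,pi , sqrt(11 ),sqrt ( 13),  4,sqrt( 17), 3*  sqrt(2),6,9*pi]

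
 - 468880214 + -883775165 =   -  1352655379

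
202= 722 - 520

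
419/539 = 419/539 = 0.78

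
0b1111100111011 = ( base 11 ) 6009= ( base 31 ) 89S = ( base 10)7995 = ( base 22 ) GB9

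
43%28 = 15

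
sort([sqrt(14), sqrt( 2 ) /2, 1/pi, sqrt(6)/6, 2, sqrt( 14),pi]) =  [ 1/pi,sqrt( 6)/6,sqrt(2)/2,2 , pi,sqrt( 14), sqrt( 14)]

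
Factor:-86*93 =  - 2^1*3^1*  31^1*43^1= - 7998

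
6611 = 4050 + 2561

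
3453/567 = 6 + 17/189= 6.09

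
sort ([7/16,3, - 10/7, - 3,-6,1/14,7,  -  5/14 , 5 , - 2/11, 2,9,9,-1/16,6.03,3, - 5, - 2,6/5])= [ - 6, - 5, - 3,-2, - 10/7 , - 5/14,-2/11, - 1/16, 1/14 , 7/16, 6/5,2,3, 3,5, 6.03, 7,9,  9]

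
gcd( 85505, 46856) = 1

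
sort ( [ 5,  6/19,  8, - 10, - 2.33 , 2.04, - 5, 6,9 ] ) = [ - 10, - 5, - 2.33, 6/19,2.04, 5, 6,  8 , 9] 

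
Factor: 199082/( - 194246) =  - 13^1*19^1*241^( - 1) = - 247/241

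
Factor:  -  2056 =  - 2^3*257^1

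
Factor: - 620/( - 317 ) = 2^2*5^1*31^1*317^( - 1 ) 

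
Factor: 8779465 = 5^1*1755893^1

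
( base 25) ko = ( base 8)1014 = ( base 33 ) ft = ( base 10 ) 524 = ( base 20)164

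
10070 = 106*95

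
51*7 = 357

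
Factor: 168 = 2^3*3^1*7^1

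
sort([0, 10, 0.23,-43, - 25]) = [ - 43, - 25, 0, 0.23, 10 ] 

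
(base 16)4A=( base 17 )46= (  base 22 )38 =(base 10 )74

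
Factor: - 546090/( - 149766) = 835/229  =  5^1*167^1*229^( - 1)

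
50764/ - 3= - 16922 + 2/3 = -16921.33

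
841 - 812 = 29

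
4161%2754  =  1407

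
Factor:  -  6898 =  - 2^1*3449^1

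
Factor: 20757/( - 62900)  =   - 33/100=- 2^(-2 )*3^1*5^( - 2 )*11^1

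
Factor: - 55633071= - 3^1*13^1*1426489^1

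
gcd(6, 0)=6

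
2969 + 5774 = 8743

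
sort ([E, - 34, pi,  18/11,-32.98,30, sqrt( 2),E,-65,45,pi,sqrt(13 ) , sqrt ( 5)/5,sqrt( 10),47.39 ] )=[-65,-34,-32.98,sqrt( 5 ) /5,sqrt( 2 ),18/11,E, E,pi,pi,sqrt( 10 ),sqrt(13),30, 45,47.39 ] 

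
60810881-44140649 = 16670232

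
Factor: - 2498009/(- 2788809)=3^( - 1 )*71^( - 1 )*13093^( - 1)*2498009^1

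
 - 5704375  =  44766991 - 50471366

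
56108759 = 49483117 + 6625642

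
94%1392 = 94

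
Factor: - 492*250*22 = -2^4*3^1*5^3*11^1*41^1 =-  2706000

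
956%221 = 72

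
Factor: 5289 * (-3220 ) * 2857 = - 48656367060= - 2^2*3^1 * 5^1*7^1 * 23^1*41^1 * 43^1*2857^1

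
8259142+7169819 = 15428961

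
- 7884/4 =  - 1971 = -  1971.00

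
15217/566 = 15217/566 = 26.89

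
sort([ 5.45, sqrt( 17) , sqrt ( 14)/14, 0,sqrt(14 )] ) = [0,sqrt( 14)/14, sqrt ( 14), sqrt( 17 ),5.45]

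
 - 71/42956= - 71/42956 = - 0.00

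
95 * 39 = 3705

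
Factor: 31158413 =11^1*13^1*109^1*1999^1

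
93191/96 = 970 + 71/96 = 970.74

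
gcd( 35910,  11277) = 63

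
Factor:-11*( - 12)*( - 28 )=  - 3696 = - 2^4 * 3^1*7^1*11^1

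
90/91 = 90/91 =0.99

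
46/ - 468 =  - 1 + 211/234 = - 0.10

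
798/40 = 399/20 = 19.95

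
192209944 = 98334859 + 93875085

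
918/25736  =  459/12868 =0.04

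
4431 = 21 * 211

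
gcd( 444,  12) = 12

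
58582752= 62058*944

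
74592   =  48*1554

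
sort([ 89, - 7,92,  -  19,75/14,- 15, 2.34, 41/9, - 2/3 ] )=[ - 19, - 15,  -  7, - 2/3, 2.34,41/9, 75/14, 89,92] 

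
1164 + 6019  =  7183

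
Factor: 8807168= 2^8*34403^1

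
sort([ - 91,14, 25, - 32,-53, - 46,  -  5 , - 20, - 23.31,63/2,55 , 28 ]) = [ -91, - 53, - 46 , - 32, - 23.31,-20 ,-5, 14, 25,28,63/2 , 55]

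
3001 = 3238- 237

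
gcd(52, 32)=4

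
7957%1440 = 757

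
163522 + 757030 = 920552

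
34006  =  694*49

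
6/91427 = 6/91427  =  0.00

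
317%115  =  87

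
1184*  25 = 29600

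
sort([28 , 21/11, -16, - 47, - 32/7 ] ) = [- 47, - 16, - 32/7, 21/11, 28]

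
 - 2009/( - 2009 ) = 1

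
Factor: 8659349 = 881^1*9829^1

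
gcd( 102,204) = 102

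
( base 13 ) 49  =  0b111101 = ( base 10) 61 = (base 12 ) 51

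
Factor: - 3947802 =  - 2^1*3^1 * 239^1*2753^1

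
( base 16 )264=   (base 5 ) 4422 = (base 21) 183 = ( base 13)381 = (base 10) 612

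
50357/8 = 6294 + 5/8 = 6294.62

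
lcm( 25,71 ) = 1775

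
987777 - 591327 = 396450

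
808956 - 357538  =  451418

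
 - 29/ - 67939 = 29/67939 = 0.00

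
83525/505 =16705/101 = 165.40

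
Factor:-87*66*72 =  - 413424 = - 2^4*3^4 * 11^1*29^1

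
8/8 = 1 = 1.00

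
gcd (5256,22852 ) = 4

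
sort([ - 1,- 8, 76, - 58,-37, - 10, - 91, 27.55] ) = [-91, - 58, - 37,-10, - 8 , - 1,  27.55,76 ]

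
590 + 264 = 854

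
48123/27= 5347/3 = 1782.33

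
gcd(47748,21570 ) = 6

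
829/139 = 5 + 134/139= 5.96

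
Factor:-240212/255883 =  - 2^2*7^1*23^1*59^( - 1 ) * 373^1*4337^( - 1)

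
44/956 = 11/239 = 0.05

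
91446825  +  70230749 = 161677574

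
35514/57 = 623 + 1/19 = 623.05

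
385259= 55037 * 7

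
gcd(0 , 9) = 9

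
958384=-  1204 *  ( - 796 )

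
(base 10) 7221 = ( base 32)71L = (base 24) ccl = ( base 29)8h0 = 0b1110000110101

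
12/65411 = 12/65411=0.00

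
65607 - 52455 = 13152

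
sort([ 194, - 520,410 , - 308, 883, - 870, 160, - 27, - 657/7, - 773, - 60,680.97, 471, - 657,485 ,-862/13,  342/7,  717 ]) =[ - 870, - 773, - 657, - 520, - 308, - 657/7,-862/13,- 60,- 27 , 342/7,160, 194,410,471,485,680.97, 717,883] 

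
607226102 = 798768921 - 191542819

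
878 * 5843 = 5130154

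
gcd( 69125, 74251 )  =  1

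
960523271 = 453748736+506774535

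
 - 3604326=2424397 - 6028723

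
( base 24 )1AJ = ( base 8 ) 1503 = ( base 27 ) 13p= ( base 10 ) 835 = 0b1101000011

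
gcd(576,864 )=288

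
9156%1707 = 621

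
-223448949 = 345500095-568949044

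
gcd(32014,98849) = 1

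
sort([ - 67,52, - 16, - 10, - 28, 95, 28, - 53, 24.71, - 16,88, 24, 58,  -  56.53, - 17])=[ - 67,-56.53, - 53, - 28, - 17, - 16 , - 16, - 10, 24, 24.71, 28, 52, 58, 88,  95]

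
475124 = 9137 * 52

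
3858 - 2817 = 1041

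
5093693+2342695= 7436388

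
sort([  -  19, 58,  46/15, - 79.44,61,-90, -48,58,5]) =[ - 90,-79.44,- 48, - 19,  46/15, 5, 58 , 58,61]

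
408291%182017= 44257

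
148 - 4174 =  - 4026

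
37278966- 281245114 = -243966148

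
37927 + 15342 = 53269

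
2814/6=469= 469.00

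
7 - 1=6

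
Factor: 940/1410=2/3 = 2^1*3^( - 1 )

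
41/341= 41/341=0.12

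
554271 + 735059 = 1289330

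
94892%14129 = 10118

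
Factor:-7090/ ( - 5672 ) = 5/4 = 2^( - 2 )*5^1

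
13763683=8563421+5200262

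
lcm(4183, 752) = 66928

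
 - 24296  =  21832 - 46128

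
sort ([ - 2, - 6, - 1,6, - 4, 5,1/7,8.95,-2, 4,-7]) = [ - 7, - 6,-4, - 2, - 2, - 1, 1/7,  4, 5,  6,8.95]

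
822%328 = 166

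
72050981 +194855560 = 266906541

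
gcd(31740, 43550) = 10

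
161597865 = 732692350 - 571094485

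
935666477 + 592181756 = 1527848233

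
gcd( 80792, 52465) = 1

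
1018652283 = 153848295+864803988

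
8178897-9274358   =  -1095461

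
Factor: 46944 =2^5*3^2*163^1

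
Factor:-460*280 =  - 2^5*5^2*7^1 * 23^1 = - 128800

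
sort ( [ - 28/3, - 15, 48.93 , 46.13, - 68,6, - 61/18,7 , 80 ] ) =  [ - 68, - 15,-28/3, - 61/18,6, 7, 46.13, 48.93, 80]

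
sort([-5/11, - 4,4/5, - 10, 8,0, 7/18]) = [- 10,-4, - 5/11 , 0,7/18,4/5,8 ] 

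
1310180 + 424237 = 1734417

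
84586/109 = 776 + 2/109=   776.02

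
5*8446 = 42230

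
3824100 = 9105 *420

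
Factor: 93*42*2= 2^2 * 3^2*7^1*31^1 = 7812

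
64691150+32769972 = 97461122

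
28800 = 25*1152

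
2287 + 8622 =10909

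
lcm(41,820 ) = 820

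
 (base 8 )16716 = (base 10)7630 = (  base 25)C55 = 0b1110111001110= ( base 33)707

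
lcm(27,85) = 2295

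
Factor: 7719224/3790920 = 964903/473865 = 3^( -1 )*5^(-1) * 7^(-1)  *17^1*211^1*269^1*4513^( - 1)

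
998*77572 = 77416856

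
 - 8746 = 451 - 9197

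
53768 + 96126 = 149894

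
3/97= 3/97 = 0.03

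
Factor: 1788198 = 2^1*3^1*29^1*43^1*239^1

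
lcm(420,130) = 5460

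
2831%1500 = 1331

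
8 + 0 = 8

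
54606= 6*9101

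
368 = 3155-2787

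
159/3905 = 159/3905 = 0.04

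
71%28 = 15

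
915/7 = 915/7 = 130.71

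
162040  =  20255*8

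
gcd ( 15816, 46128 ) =24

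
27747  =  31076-3329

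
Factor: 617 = 617^1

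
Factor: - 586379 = - 103^1*5693^1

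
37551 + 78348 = 115899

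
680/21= 680/21 = 32.38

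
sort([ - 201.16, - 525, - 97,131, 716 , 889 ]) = [ - 525, - 201.16, - 97, 131,716 , 889] 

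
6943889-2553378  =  4390511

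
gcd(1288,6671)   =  7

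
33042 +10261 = 43303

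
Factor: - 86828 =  - 2^2* 7^2*443^1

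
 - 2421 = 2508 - 4929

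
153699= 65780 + 87919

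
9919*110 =1091090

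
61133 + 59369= 120502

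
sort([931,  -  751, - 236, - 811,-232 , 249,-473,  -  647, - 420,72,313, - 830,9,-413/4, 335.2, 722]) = [-830,-811 , - 751 ,-647, - 473,  -  420, - 236,-232, -413/4, 9,72, 249,  313,335.2,722, 931 ] 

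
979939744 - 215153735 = 764786009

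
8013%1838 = 661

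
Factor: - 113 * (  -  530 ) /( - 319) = -59890/319 = -2^1*5^1*11^( - 1)*29^( - 1)*53^1 * 113^1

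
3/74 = 3/74 = 0.04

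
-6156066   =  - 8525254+2369188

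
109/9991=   109/9991 = 0.01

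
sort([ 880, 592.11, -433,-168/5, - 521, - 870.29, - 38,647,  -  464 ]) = [ - 870.29, -521, - 464, - 433, - 38,-168/5, 592.11, 647,  880 ]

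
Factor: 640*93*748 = 44520960 = 2^9*3^1*5^1*11^1*17^1*31^1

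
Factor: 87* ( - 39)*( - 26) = 2^1 *3^2  *13^2*29^1 =88218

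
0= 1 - 1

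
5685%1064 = 365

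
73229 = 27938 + 45291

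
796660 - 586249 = 210411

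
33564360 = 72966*460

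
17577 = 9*1953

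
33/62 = 33/62 = 0.53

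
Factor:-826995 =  -3^1*5^1*13^1*4241^1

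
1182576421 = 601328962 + 581247459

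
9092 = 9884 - 792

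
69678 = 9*7742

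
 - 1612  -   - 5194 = 3582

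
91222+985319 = 1076541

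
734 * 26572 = 19503848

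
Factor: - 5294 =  - 2^1*2647^1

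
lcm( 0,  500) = 0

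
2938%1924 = 1014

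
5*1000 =5000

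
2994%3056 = 2994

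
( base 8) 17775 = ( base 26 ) C2P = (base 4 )1333331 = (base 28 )ACD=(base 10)8189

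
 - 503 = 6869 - 7372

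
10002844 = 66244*151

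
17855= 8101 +9754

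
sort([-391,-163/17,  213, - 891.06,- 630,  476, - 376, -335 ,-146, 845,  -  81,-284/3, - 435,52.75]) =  [ - 891.06, - 630,-435, - 391,-376, - 335,  -  146 ,-284/3,-81,-163/17,52.75,213,  476,  845] 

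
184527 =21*8787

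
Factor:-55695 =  - 3^1*5^1*47^1* 79^1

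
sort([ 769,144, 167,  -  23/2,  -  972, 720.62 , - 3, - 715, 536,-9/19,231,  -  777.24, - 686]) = [ - 972 , - 777.24, - 715, - 686,  -  23/2,  -  3, - 9/19, 144,  167,  231,536,  720.62, 769 ] 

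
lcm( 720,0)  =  0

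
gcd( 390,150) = 30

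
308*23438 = 7218904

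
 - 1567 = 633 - 2200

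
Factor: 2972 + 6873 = 9845 = 5^1*11^1*179^1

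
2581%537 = 433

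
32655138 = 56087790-23432652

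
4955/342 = 4955/342 = 14.49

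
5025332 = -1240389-- 6265721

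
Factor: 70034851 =1019^1*68729^1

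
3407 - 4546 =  - 1139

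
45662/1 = 45662 = 45662.00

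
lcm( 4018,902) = 44198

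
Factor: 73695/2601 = 3^( - 1) * 5^1*17^1 = 85/3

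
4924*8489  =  41799836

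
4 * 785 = 3140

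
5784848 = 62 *93304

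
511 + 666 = 1177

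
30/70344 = 5/11724 = 0.00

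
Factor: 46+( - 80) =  - 2^1*17^1=- 34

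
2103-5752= - 3649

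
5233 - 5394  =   -161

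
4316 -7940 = - 3624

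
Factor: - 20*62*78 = -96720 =-  2^4*3^1*  5^1*13^1*31^1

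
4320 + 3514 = 7834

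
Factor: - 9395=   -  5^1*1879^1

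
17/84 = 17/84 = 0.20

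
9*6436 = 57924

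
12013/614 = 19 + 347/614 = 19.57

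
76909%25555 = 244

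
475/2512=475/2512=0.19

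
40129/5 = 40129/5=8025.80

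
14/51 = 14/51  =  0.27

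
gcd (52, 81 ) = 1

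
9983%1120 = 1023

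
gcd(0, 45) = 45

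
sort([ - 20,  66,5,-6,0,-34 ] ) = [ - 34, - 20, -6,  0,5,66]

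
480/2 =240 =240.00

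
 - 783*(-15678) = 12275874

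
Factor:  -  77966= - 2^1  *  7^1*5569^1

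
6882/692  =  3441/346 = 9.95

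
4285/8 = 535 + 5/8 = 535.62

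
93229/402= 231+367/402 = 231.91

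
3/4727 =3/4727 = 0.00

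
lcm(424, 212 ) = 424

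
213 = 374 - 161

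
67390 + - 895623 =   -  828233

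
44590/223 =44590/223 = 199.96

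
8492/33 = 772/3 = 257.33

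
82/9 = 82/9 = 9.11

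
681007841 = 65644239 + 615363602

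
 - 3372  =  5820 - 9192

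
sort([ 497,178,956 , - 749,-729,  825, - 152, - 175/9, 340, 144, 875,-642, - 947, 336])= [ - 947, - 749, - 729, - 642, - 152, - 175/9 , 144, 178,336,340, 497, 825,875,  956]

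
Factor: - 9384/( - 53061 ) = 136/769 = 2^3* 17^1*769^(-1 )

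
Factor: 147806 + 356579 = 5^1*7^1*14411^1 = 504385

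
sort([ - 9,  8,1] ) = [ - 9, 1  ,  8 ] 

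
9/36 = 1/4 = 0.25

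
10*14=140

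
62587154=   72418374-9831220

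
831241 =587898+243343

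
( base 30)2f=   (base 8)113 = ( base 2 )1001011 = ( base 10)75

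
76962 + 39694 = 116656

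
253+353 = 606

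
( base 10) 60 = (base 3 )2020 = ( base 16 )3c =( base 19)33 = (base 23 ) 2e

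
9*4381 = 39429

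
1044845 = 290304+754541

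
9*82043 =738387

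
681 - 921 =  - 240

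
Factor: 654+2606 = 2^2*5^1*163^1 =3260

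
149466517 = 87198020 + 62268497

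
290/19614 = 145/9807 = 0.01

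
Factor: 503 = 503^1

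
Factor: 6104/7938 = 436/567 = 2^2*3^( - 4)*7^ ( - 1 )*109^1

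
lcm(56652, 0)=0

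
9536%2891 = 863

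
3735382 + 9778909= 13514291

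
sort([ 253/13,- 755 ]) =[ - 755,253/13 ]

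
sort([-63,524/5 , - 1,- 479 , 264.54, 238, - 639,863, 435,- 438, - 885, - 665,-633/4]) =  [  -  885,-665,  -  639, - 479,-438, - 633/4,-63, - 1, 524/5, 238, 264.54,435, 863 ] 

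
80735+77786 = 158521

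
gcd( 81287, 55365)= 1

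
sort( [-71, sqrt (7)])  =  [ - 71, sqrt( 7)]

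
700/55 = 140/11 = 12.73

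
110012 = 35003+75009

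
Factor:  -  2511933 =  - 3^1*19^1*127^1*347^1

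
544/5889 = 544/5889 = 0.09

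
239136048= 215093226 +24042822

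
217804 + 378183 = 595987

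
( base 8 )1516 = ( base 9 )1140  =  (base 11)6AA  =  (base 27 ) 149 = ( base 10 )846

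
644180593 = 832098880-187918287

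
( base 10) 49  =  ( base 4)301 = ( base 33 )1G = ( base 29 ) 1k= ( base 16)31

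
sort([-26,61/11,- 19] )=[ - 26,-19,61/11 ]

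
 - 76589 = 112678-189267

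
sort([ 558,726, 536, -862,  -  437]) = [ - 862, - 437, 536,558,  726] 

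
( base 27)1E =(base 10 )41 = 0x29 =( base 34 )17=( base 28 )1D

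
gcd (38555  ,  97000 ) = 5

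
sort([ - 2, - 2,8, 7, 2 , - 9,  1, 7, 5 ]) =[-9,  -  2, -2,1,2 , 5, 7,7, 8 ]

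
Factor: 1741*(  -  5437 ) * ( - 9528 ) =90190304376=2^3 * 3^1 * 397^1*1741^1*5437^1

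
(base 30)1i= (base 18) 2c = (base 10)48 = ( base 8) 60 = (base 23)22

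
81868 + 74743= 156611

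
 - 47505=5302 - 52807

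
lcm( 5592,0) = 0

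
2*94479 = 188958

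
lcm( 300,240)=1200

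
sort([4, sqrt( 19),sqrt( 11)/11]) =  [ sqrt(11 ) /11, 4  ,  sqrt(19 )]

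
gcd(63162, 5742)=5742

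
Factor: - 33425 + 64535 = 31110 = 2^1*3^1*5^1*17^1*61^1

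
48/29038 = 24/14519 = 0.00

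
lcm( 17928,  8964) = 17928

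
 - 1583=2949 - 4532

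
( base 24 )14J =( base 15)311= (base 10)691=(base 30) N1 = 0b1010110011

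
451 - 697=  - 246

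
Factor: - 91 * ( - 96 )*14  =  2^6*3^1*7^2*13^1 = 122304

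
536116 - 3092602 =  - 2556486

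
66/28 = 2 + 5/14 = 2.36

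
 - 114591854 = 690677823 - 805269677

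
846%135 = 36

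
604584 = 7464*81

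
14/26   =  7/13 = 0.54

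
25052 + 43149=68201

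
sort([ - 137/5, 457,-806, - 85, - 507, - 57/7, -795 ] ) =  [ - 806 , - 795, - 507, - 85, - 137/5, - 57/7,457]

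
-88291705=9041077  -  97332782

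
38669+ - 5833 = 32836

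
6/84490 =3/42245 = 0.00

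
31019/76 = 31019/76 = 408.14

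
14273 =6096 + 8177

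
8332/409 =8332/409 =20.37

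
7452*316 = 2354832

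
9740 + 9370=19110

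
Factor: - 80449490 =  - 2^1*5^1*11^1*731359^1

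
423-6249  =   - 5826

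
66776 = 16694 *4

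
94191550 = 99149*950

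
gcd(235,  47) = 47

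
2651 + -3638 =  - 987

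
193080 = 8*24135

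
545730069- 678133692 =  - 132403623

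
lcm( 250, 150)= 750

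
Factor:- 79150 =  - 2^1*5^2*1583^1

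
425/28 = 425/28 = 15.18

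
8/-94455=-8/94455 = -0.00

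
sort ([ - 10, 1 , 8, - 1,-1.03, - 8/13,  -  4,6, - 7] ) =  [ - 10, -7,-4,-1.03,-1,  -  8/13, 1, 6,8]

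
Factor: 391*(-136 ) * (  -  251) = 13347176 = 2^3*17^2*23^1 * 251^1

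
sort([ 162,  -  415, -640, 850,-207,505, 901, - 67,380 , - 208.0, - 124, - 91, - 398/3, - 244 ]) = [  -  640, - 415, - 244, - 208.0,-207, - 398/3,-124, - 91, - 67,162, 380, 505,850  ,  901 ] 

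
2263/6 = 377 +1/6 = 377.17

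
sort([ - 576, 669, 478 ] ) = [ - 576 , 478 , 669 ]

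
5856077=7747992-1891915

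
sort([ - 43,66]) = [  -  43, 66]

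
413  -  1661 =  - 1248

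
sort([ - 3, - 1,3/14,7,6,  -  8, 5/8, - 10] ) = [-10, - 8, - 3, - 1,3/14,5/8,6, 7] 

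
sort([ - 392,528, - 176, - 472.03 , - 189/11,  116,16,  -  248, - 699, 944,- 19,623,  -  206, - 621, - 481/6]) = [ - 699  , -621, - 472.03,-392, - 248, - 206,-176, - 481/6 , - 19, - 189/11,  16,116, 528,623 , 944 ] 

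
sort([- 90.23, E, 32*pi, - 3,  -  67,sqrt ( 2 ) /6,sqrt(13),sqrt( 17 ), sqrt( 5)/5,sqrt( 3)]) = [ - 90.23, - 67, - 3,  sqrt( 2)/6,sqrt(5) /5,sqrt( 3), E,sqrt( 13), sqrt( 17),32*pi]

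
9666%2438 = 2352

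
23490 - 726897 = -703407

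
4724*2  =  9448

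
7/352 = 7/352 = 0.02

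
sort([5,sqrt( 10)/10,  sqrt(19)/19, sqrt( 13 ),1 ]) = [ sqrt( 19) /19, sqrt( 10)/10,1,sqrt( 13),5 ]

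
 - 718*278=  - 199604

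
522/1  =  522 =522.00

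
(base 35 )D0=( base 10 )455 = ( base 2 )111000111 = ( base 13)290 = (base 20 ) 12f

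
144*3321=478224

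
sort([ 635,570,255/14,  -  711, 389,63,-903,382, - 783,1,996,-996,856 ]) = [ -996, - 903, - 783, - 711, 1, 255/14, 63,  382,389,570,  635,856,996] 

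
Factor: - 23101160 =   -  2^3*5^1*577529^1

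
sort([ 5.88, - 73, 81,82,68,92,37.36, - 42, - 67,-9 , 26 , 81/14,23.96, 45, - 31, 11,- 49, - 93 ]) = [ - 93, - 73 ,-67,-49,-42, - 31, - 9, 81/14,  5.88,11, 23.96, 26 , 37.36, 45, 68, 81, 82 , 92]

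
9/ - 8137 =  - 9/8137 =- 0.00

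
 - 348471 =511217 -859688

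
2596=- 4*(-649) 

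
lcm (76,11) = 836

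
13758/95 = 144 + 78/95=144.82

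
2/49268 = 1/24634  =  0.00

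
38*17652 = 670776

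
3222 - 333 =2889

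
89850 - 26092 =63758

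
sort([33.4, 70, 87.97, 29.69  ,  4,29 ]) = [4, 29, 29.69, 33.4 , 70,87.97] 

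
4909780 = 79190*62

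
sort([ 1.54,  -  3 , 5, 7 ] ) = [ - 3,1.54, 5,7]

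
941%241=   218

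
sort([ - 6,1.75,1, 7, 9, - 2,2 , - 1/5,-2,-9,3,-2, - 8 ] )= [ - 9, - 8,  -  6, - 2, - 2, - 2, - 1/5,1,1.75,2,3, 7,9]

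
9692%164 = 16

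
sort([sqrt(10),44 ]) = [ sqrt(10 ),44]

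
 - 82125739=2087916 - 84213655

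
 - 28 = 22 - 50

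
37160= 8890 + 28270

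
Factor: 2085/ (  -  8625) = -5^( - 2)*23^( - 1)*139^1= - 139/575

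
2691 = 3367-676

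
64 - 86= - 22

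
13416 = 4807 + 8609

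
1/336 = 1/336=0.00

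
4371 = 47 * 93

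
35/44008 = 35/44008 = 0.00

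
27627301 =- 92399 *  ( - 299)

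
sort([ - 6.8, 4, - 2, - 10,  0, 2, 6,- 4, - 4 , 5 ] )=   [ - 10, - 6.8, - 4,  -  4, - 2,0,2,  4 , 5,6 ]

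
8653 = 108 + 8545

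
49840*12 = 598080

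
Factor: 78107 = 37^1 *2111^1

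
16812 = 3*5604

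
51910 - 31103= 20807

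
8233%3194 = 1845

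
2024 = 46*44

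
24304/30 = 12152/15=810.13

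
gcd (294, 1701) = 21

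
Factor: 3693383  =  137^1*26959^1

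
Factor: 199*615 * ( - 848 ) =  - 103782480= - 2^4*3^1 * 5^1*41^1* 53^1*199^1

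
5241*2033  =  10654953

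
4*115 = 460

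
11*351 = 3861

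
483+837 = 1320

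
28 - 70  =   - 42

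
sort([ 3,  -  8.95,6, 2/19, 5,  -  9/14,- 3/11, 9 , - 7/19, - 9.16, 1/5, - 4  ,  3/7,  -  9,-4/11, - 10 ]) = [ - 10,-9.16, - 9, - 8.95,-4, -9/14,  -  7/19, -4/11,-3/11 , 2/19, 1/5,3/7, 3, 5, 6, 9 ]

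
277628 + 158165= 435793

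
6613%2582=1449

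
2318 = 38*61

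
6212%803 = 591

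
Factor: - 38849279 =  -7^1*5549897^1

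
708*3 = 2124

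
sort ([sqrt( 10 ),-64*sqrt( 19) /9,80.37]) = [ - 64*sqrt( 19)/9, sqrt( 10)  ,  80.37] 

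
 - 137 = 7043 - 7180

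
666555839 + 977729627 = 1644285466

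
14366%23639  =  14366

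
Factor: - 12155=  - 5^1*11^1*13^1*17^1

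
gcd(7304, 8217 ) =913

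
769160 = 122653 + 646507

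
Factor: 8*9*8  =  2^6 * 3^2 = 576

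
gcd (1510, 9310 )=10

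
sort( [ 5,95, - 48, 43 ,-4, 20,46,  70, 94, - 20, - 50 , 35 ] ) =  [ - 50, - 48, - 20, - 4, 5 , 20, 35,43,46, 70,94,95]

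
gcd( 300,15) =15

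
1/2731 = 1/2731 = 0.00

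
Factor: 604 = 2^2*151^1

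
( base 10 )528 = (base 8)1020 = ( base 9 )646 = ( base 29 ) i6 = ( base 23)MM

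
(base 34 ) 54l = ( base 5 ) 142222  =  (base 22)C5J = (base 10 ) 5937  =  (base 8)13461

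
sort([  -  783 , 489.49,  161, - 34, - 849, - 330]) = [  -  849, - 783,  -  330, - 34,161, 489.49]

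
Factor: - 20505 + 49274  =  28769  =  13^1*2213^1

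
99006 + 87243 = 186249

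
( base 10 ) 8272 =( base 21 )IFJ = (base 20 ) 10dc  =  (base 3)102100101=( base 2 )10000001010000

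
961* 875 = 840875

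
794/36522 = 397/18261 = 0.02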